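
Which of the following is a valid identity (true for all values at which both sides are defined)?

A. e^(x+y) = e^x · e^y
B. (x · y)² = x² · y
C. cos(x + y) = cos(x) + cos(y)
A: holds — e.g. at (1, 4), both sides equal e^5 ≈ 148.4.
B: fails at (4, 4) — LHS = 256, RHS = 64.
C: fails at (5, 8) — LHS = cos(13) ≈ 0.9074, RHS = cos(8) + cos(5) ≈ 0.1382.

Answer: A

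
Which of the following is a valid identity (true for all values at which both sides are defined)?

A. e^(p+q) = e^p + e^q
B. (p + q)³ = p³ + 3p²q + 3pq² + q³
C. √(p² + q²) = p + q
A: fails at (2, 5) — LHS = e^7 ≈ 1097, RHS = e^2 + e^5 ≈ 155.8.
B: holds — e.g. at (4, 6), both sides equal 1000.
C: fails at (3, 3) — LHS = 3·√(2) ≈ 4.243, RHS = 6.

Answer: B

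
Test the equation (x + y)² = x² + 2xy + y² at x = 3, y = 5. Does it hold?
Holds

Substituting x = 3, y = 5:

LHS = (3 + 5)² = 64
RHS = 3² + 2·3·5 + 5² = 64

LHS = RHS, so the equation holds at this point.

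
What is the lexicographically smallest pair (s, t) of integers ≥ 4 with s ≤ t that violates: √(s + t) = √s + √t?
(s, t) = (4, 4)

Substituting (4, 4) into the claim:
LHS = √(4 + 4) = 2·√(2) ≈ 2.828
RHS = √4 + √4 = 4

Since LHS ≠ RHS, this pair disproves the claim, and no lexicographically smaller pair (s ≤ t, integers ≥ 4) does.

For instance (6, 6) is also a counterexample (LHS = 2·√(3) ≈ 3.464, RHS = 2·√(6) ≈ 4.899), but it's lexicographically larger.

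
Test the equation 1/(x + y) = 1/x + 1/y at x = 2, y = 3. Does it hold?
Fails

Substituting x = 2, y = 3:

LHS = 1/(2 + 3) = 1/5
RHS = 1/2 + 1/3 = 5/6

LHS ≠ RHS, so the equation does not hold at this point.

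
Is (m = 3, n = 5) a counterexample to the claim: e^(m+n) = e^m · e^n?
No

Substituting m = 3, n = 5:
LHS = e^(3+5) = e^8 ≈ 2981
RHS = e^3 · e^5 = e^8 ≈ 2981

The sides agree, so this pair does not disprove the claim.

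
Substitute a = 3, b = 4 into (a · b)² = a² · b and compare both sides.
LHS = (3 · 4)² = 144
RHS = 3² · 4 = 36

LHS ≠ RHS, so the equation does not hold here.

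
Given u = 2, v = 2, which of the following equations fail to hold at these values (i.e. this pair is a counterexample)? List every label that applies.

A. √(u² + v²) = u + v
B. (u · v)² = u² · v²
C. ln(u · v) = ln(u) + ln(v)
Evaluating each claim at the given values:
A. LHS = 2·√(2) ≈ 2.828, RHS = 4 → fails here (LHS ≠ RHS)
B. LHS = 16, RHS = 16 → holds here (LHS = RHS)
C. LHS = ln(4) ≈ 1.386, RHS = 2·ln(2) ≈ 1.386 → holds here (LHS = RHS)

Answer: A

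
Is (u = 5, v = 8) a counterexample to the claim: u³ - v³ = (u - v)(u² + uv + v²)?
Substituting u = 5, v = 8:
LHS = 5³ - 8³ = -387
RHS = (5 - 8)(5² + 5·8 + 8²) = -387

The sides agree, so this pair does not disprove the claim.

Answer: No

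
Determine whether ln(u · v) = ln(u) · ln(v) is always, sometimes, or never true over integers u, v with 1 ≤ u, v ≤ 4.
Sometimes true

It holds at (u, v) = (1, 1) (both sides equal 0), but fails at (u, v) = (4, 1) (LHS = ln(4) ≈ 1.386, RHS = 0).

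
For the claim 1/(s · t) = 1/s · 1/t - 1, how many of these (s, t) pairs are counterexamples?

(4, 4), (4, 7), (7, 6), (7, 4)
Testing each pair:
(4, 4): LHS = 1/16, RHS = -15/16 → counterexample
(4, 7): LHS = 1/28, RHS = -27/28 → counterexample
(7, 6): LHS = 1/42, RHS = -41/42 → counterexample
(7, 4): LHS = 1/28, RHS = -27/28 → counterexample

That makes 4 counterexamples.

Answer: 4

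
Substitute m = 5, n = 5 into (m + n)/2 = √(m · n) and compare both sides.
LHS = (5 + 5)/2 = 5
RHS = √(5 · 5) = 5

LHS = RHS: the two sides agree.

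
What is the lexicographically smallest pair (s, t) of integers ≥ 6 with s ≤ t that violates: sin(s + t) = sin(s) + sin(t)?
(s, t) = (6, 6)

Substituting (6, 6) into the claim:
LHS = sin(6 + 6) = sin(12) ≈ -0.5366
RHS = sin(6) + sin(6) = 2·sin(6) ≈ -0.5588

Since LHS ≠ RHS, this pair disproves the claim, and no lexicographically smaller pair (s ≤ t, integers ≥ 6) does.

For instance (8, 12) is also a counterexample (LHS = sin(20) ≈ 0.9129, RHS = sin(12) + sin(8) ≈ 0.4528), but it's lexicographically larger.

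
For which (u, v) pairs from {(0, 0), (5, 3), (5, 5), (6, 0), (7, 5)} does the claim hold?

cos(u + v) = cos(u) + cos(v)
Testing each pair:
(0, 0): LHS = 1, RHS = 2 → fails
(5, 3): LHS = cos(8) ≈ -0.1455, RHS = cos(3) + cos(5) ≈ -0.7063 → fails
(5, 5): LHS = cos(10) ≈ -0.8391, RHS = 2·cos(5) ≈ 0.5673 → fails
(6, 0): LHS = cos(6) ≈ 0.9602, RHS = cos(6) + 1 ≈ 1.96 → fails
(7, 5): LHS = cos(12) ≈ 0.8439, RHS = cos(5) + cos(7) ≈ 1.038 → fails

No pair satisfies the claim.

Answer: None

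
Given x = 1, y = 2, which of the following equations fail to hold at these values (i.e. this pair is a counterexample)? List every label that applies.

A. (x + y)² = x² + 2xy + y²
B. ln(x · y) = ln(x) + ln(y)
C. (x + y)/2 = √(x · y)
Evaluating each claim at the given values:
A. LHS = 9, RHS = 9 → holds here (LHS = RHS)
B. LHS = ln(2) ≈ 0.6931, RHS = ln(2) ≈ 0.6931 → holds here (LHS = RHS)
C. LHS = 3/2, RHS = √(2) ≈ 1.414 → fails here (LHS ≠ RHS)

Answer: C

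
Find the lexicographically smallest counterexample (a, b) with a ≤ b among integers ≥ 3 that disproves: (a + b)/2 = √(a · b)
Substituting (3, 4) into the claim:
LHS = (3 + 4)/2 = 7/2
RHS = √(3 · 4) = 2·√(3) ≈ 3.464

Since LHS ≠ RHS, this pair disproves the claim, and no lexicographically smaller pair (a ≤ b, integers ≥ 3) does.

For instance (3, 7) is also a counterexample (LHS = 5, RHS = √(21) ≈ 4.583), but it's lexicographically larger.

Answer: (a, b) = (3, 4)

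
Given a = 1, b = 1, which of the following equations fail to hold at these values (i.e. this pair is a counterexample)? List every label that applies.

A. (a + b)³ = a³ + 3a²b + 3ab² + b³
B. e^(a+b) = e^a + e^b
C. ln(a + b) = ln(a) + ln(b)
Evaluating each claim at the given values:
A. LHS = 8, RHS = 8 → holds here (LHS = RHS)
B. LHS = e^2 ≈ 7.389, RHS = 2·e ≈ 5.437 → fails here (LHS ≠ RHS)
C. LHS = ln(2) ≈ 0.6931, RHS = 0 → fails here (LHS ≠ RHS)

Answer: B, C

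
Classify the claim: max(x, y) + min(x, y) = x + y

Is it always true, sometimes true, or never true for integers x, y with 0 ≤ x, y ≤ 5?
The identity holds for every pair in the range. For instance at (x, y) = (3, 4): both sides equal 7.

Answer: Always true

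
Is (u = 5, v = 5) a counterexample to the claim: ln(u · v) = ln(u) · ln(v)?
Yes

Substituting u = 5, v = 5:
LHS = ln(5 · 5) = ln(25) ≈ 3.219
RHS = ln(5) · ln(5) = ln(5)² ≈ 2.59

Since LHS ≠ RHS, this pair disproves the claim.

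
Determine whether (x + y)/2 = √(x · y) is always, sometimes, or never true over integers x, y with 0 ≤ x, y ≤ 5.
It holds at (x, y) = (4, 4) (both sides equal 4), but fails at (x, y) = (4, 1) (LHS = 5/2, RHS = 2).

Answer: Sometimes true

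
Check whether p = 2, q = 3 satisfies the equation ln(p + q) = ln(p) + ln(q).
Fails

Substituting p = 2, q = 3:

LHS = ln(2 + 3) = ln(5) ≈ 1.609
RHS = ln(2) + ln(3) ≈ 1.792

LHS ≠ RHS, so the equation does not hold at this point.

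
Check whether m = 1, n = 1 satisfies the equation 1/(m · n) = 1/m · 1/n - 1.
Substituting m = 1, n = 1:

LHS = 1/(1 · 1) = 1
RHS = 1/1 · 1/1 - 1 = 0

LHS ≠ RHS, so the equation does not hold at this point.

Answer: Fails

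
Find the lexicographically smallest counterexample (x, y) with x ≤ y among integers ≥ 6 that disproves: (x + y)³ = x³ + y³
(x, y) = (6, 6)

Substituting (6, 6) into the claim:
LHS = (6 + 6)³ = 1728
RHS = 6³ + 6³ = 432

Since LHS ≠ RHS, this pair disproves the claim, and no lexicographically smaller pair (x ≤ y, integers ≥ 6) does.

For instance (8, 10) is also a counterexample (LHS = 5832, RHS = 1512), but it's lexicographically larger.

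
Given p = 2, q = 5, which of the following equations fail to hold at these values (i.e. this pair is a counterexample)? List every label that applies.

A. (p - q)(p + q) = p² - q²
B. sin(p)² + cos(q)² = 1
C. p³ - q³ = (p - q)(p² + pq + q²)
Evaluating each claim at the given values:
A. LHS = -21, RHS = -21 → holds here (LHS = RHS)
B. LHS = cos(5)² + sin(2)² ≈ 0.9073, RHS = 1 → fails here (LHS ≠ RHS)
C. LHS = -117, RHS = -117 → holds here (LHS = RHS)

Answer: B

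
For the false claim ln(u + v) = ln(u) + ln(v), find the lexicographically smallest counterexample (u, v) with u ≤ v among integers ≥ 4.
Substituting (4, 4) into the claim:
LHS = ln(4 + 4) = ln(8) ≈ 2.079
RHS = ln(4) + ln(4) = 2·ln(4) ≈ 2.773

Since LHS ≠ RHS, this pair disproves the claim, and no lexicographically smaller pair (u ≤ v, integers ≥ 4) does.

For instance (7, 9) is also a counterexample (LHS = ln(16) ≈ 2.773, RHS = ln(7) + ln(9) ≈ 4.143), but it's lexicographically larger.

Answer: (u, v) = (4, 4)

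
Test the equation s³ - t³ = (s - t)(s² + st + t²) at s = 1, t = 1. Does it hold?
Holds

Substituting s = 1, t = 1:

LHS = 1³ - 1³ = 0
RHS = (1 - 1)(1² + 1·1 + 1²) = 0

LHS = RHS, so the equation holds at this point.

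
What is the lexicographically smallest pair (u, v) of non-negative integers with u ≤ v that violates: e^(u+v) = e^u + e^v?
(u, v) = (0, 0)

Substituting (0, 0) into the claim:
LHS = e^(0+0) = 1
RHS = e^0 + e^0 = 2

Since LHS ≠ RHS, this pair disproves the claim, and no lexicographically smaller pair (u ≤ v, non-negative integers) does.

For instance (0, 3) is also a counterexample (LHS = e^3 ≈ 20.09, RHS = 1 + e^3 ≈ 21.09), but it's lexicographically larger.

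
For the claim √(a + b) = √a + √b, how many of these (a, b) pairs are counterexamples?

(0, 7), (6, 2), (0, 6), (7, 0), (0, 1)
1

Testing each pair:
(0, 7): LHS = √(7) ≈ 2.646, RHS = √(7) ≈ 2.646 → satisfies claim
(6, 2): LHS = 2·√(2) ≈ 2.828, RHS = √(2) + √(6) ≈ 3.864 → counterexample
(0, 6): LHS = √(6) ≈ 2.449, RHS = √(6) ≈ 2.449 → satisfies claim
(7, 0): LHS = √(7) ≈ 2.646, RHS = √(7) ≈ 2.646 → satisfies claim
(0, 1): LHS = 1, RHS = 1 → satisfies claim

That makes 1 counterexample.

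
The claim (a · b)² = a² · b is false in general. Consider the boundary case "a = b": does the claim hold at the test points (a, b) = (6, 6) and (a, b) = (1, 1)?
Only at (1, 1)

At (6, 6): LHS = 1296 ≠ RHS = 216
At (1, 1): LHS = 1, RHS = 1 → equal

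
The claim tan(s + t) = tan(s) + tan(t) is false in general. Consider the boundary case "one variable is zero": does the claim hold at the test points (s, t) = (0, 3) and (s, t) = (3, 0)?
At (0, 3): LHS = tan(3) ≈ -0.1425, RHS = tan(3) ≈ -0.1425 → equal
At (3, 0): LHS = tan(3) ≈ -0.1425, RHS = tan(3) ≈ -0.1425 → equal

So the claim does hold at both of these boundary points, even though it is not an identity.

Answer: Yes, holds at both test points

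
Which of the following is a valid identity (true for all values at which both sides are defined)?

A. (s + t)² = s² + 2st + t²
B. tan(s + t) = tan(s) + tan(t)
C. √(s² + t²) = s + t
A: holds — e.g. at (0, 1), both sides equal 1.
B: fails at (4, 6) — LHS = tan(10) ≈ 0.6484, RHS = tan(6) + tan(4) ≈ 0.8668.
C: fails at (4, 6) — LHS = 2·√(13) ≈ 7.211, RHS = 10.

Answer: A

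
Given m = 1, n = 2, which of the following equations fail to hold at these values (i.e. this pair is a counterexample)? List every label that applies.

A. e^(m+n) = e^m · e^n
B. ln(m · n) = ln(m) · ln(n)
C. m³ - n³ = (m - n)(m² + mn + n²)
Evaluating each claim at the given values:
A. LHS = e^3 ≈ 20.09, RHS = e^3 ≈ 20.09 → holds here (LHS = RHS)
B. LHS = ln(2) ≈ 0.6931, RHS = 0 → fails here (LHS ≠ RHS)
C. LHS = -7, RHS = -7 → holds here (LHS = RHS)

Answer: B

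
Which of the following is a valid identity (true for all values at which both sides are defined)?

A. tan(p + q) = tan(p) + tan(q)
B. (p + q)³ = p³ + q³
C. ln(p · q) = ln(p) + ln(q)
A: fails at (2, 5) — LHS = tan(7) ≈ 0.8714, RHS = tan(5) + tan(2) ≈ -5.566.
B: fails at (2, 3) — LHS = 125, RHS = 35.
C: holds — e.g. at (6, 7), both sides equal ln(42) ≈ 3.738.

Answer: C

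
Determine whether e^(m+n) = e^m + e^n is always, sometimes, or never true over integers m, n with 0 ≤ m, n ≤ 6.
The claim fails for every pair in the range. For instance at (m, n) = (3, 1): LHS = e^4 ≈ 54.6, RHS = e + e^3 ≈ 22.8.

Answer: Never true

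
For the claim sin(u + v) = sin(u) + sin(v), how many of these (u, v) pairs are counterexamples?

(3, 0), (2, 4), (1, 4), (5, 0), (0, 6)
Testing each pair:
(3, 0): LHS = sin(3) ≈ 0.1411, RHS = sin(3) ≈ 0.1411 → satisfies claim
(2, 4): LHS = sin(6) ≈ -0.2794, RHS = sin(4) + sin(2) ≈ 0.1525 → counterexample
(1, 4): LHS = sin(5) ≈ -0.9589, RHS = sin(4) + sin(1) ≈ 0.08467 → counterexample
(5, 0): LHS = sin(5) ≈ -0.9589, RHS = sin(5) ≈ -0.9589 → satisfies claim
(0, 6): LHS = sin(6) ≈ -0.2794, RHS = sin(6) ≈ -0.2794 → satisfies claim

That makes 2 counterexamples.

Answer: 2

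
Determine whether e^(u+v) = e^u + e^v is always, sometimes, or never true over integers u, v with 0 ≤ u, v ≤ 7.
The claim fails for every pair in the range. For instance at (u, v) = (6, 6): LHS = e^12 ≈ 162754.8, RHS = 2·e^6 ≈ 806.9.

Answer: Never true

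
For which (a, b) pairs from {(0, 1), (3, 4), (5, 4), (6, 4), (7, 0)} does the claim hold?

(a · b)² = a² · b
(0, 1), (7, 0)

Testing each pair:
(0, 1): LHS = 0, RHS = 0 → holds
(3, 4): LHS = 144, RHS = 36 → fails
(5, 4): LHS = 400, RHS = 100 → fails
(6, 4): LHS = 576, RHS = 144 → fails
(7, 0): LHS = 0, RHS = 0 → holds

2 of 5 pairs satisfy the claim.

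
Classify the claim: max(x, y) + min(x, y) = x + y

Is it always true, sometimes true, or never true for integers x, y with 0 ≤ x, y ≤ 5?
Always true

The identity holds for every pair in the range. For instance at (x, y) = (1, 3): both sides equal 4.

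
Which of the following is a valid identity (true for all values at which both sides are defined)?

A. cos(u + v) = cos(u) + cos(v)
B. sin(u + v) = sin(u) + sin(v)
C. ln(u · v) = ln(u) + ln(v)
A: fails at (1, 3) — LHS = cos(4) ≈ -0.6536, RHS = cos(3) + cos(1) ≈ -0.4497.
B: fails at (4, 5) — LHS = sin(9) ≈ 0.4121, RHS = sin(5) + sin(4) ≈ -1.716.
C: holds — e.g. at (1, 3), both sides equal ln(3) ≈ 1.099.

Answer: C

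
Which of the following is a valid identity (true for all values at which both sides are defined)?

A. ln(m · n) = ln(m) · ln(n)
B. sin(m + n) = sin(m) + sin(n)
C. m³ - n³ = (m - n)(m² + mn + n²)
C

A: fails at (5, 5) — LHS = ln(25) ≈ 3.219, RHS = ln(5)² ≈ 2.59.
B: fails at (2, 5) — LHS = sin(7) ≈ 0.657, RHS = sin(5) + sin(2) ≈ -0.04963.
C: holds — e.g. at (1, 2), both sides equal -7.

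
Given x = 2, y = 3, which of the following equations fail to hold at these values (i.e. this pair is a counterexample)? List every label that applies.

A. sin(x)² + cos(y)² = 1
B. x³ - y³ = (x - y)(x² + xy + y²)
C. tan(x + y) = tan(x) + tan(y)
Evaluating each claim at the given values:
A. LHS = sin(2)² + cos(3)² ≈ 1.807, RHS = 1 → fails here (LHS ≠ RHS)
B. LHS = -19, RHS = -19 → holds here (LHS = RHS)
C. LHS = tan(5) ≈ -3.381, RHS = tan(2) + tan(3) ≈ -2.328 → fails here (LHS ≠ RHS)

Answer: A, C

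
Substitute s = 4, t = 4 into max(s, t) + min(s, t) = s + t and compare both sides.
LHS = max(4, 4) + min(4, 4) = 8
RHS = 4 + 4 = 8

LHS = RHS: the two sides agree.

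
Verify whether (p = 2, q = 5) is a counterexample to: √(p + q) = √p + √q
Yes

Substituting p = 2, q = 5:
LHS = √(2 + 5) = √(7) ≈ 2.646
RHS = √2 + √5 = √(2) + √(5) ≈ 3.65

Since LHS ≠ RHS, this pair disproves the claim.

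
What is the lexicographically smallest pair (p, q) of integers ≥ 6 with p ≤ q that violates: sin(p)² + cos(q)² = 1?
(p, q) = (6, 7)

Substituting (6, 7) into the claim:
LHS = sin(6)² + cos(7)² ≈ 0.6464
RHS = 1

Since LHS ≠ RHS, this pair disproves the claim, and no lexicographically smaller pair (p ≤ q, integers ≥ 6) does.

For instance (11, 13) is also a counterexample (LHS = cos(13)² + sin(11)² ≈ 1.823, RHS = 1), but it's lexicographically larger.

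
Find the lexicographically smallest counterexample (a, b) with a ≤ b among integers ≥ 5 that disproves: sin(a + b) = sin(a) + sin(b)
Substituting (5, 5) into the claim:
LHS = sin(5 + 5) = sin(10) ≈ -0.544
RHS = sin(5) + sin(5) = 2·sin(5) ≈ -1.918

Since LHS ≠ RHS, this pair disproves the claim, and no lexicographically smaller pair (a ≤ b, integers ≥ 5) does.

For instance (7, 7) is also a counterexample (LHS = sin(14) ≈ 0.9906, RHS = 2·sin(7) ≈ 1.314), but it's lexicographically larger.

Answer: (a, b) = (5, 5)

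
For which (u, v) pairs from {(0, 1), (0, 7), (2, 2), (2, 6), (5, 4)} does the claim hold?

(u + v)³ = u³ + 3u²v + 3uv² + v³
All pairs

Testing each pair:
(0, 1): LHS = 1, RHS = 1 → holds
(0, 7): LHS = 343, RHS = 343 → holds
(2, 2): LHS = 64, RHS = 64 → holds
(2, 6): LHS = 512, RHS = 512 → holds
(5, 4): LHS = 729, RHS = 729 → holds

Every pair satisfies the claim.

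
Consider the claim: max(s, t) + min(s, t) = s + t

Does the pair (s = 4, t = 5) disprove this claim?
No

Substituting s = 4, t = 5:
LHS = max(4, 5) + min(4, 5) = 9
RHS = 4 + 5 = 9

The sides agree, so this pair does not disprove the claim.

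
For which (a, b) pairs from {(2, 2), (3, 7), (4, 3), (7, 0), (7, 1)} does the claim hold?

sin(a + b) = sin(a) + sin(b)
Testing each pair:
(2, 2): LHS = sin(4) ≈ -0.7568, RHS = 2·sin(2) ≈ 1.819 → fails
(3, 7): LHS = sin(10) ≈ -0.544, RHS = sin(3) + sin(7) ≈ 0.7981 → fails
(4, 3): LHS = sin(7) ≈ 0.657, RHS = sin(4) + sin(3) ≈ -0.6157 → fails
(7, 0): LHS = sin(7) ≈ 0.657, RHS = sin(7) ≈ 0.657 → holds
(7, 1): LHS = sin(8) ≈ 0.9894, RHS = sin(7) + sin(1) ≈ 1.498 → fails

1 of 5 pairs satisfies the claim.

Answer: (7, 0)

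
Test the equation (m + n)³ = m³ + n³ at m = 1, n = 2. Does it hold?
Substituting m = 1, n = 2:

LHS = (1 + 2)³ = 27
RHS = 1³ + 2³ = 9

LHS ≠ RHS, so the equation does not hold at this point.

Answer: Fails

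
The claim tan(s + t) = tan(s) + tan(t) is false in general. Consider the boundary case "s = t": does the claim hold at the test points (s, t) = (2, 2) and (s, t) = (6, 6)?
No, fails at both test points

At (2, 2): LHS = tan(4) ≈ 1.158 ≠ RHS = 2·tan(2) ≈ -4.37
At (6, 6): LHS = tan(12) ≈ -0.6359 ≠ RHS = 2·tan(6) ≈ -0.582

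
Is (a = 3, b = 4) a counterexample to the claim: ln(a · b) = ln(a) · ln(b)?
Substituting a = 3, b = 4:
LHS = ln(3 · 4) = ln(12) ≈ 2.485
RHS = ln(3) · ln(4) ≈ 1.523

Since LHS ≠ RHS, this pair disproves the claim.

Answer: Yes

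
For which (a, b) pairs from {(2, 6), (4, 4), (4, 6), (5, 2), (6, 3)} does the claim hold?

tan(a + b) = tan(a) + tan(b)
None

Testing each pair:
(2, 6): LHS = tan(8) ≈ -6.8, RHS = tan(2) + tan(6) ≈ -2.476 → fails
(4, 4): LHS = tan(8) ≈ -6.8, RHS = 2·tan(4) ≈ 2.316 → fails
(4, 6): LHS = tan(10) ≈ 0.6484, RHS = tan(6) + tan(4) ≈ 0.8668 → fails
(5, 2): LHS = tan(7) ≈ 0.8714, RHS = tan(5) + tan(2) ≈ -5.566 → fails
(6, 3): LHS = tan(9) ≈ -0.4523, RHS = tan(6) + tan(3) ≈ -0.4336 → fails

No pair satisfies the claim.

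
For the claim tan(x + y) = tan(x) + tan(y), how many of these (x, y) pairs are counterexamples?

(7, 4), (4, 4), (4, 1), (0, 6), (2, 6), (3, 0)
4

Testing each pair:
(7, 4): LHS = tan(11) ≈ -226, RHS = tan(7) + tan(4) ≈ 2.029 → counterexample
(4, 4): LHS = tan(8) ≈ -6.8, RHS = 2·tan(4) ≈ 2.316 → counterexample
(4, 1): LHS = tan(5) ≈ -3.381, RHS = tan(4) + tan(1) ≈ 2.715 → counterexample
(0, 6): LHS = tan(6) ≈ -0.291, RHS = tan(6) ≈ -0.291 → satisfies claim
(2, 6): LHS = tan(8) ≈ -6.8, RHS = tan(2) + tan(6) ≈ -2.476 → counterexample
(3, 0): LHS = tan(3) ≈ -0.1425, RHS = tan(3) ≈ -0.1425 → satisfies claim

That makes 4 counterexamples.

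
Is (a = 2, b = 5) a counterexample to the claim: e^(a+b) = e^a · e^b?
No

Substituting a = 2, b = 5:
LHS = e^(2+5) = e^7 ≈ 1097
RHS = e^2 · e^5 = e^7 ≈ 1097

The sides agree, so this pair does not disprove the claim.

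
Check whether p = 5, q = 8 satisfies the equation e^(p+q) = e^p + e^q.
Fails

Substituting p = 5, q = 8:

LHS = e^(5+8) = e^13 ≈ 442413.4
RHS = e^5 + e^8 ≈ 3129

LHS ≠ RHS, so the equation does not hold at this point.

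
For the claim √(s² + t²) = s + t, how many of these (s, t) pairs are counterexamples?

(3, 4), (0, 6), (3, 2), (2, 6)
3

Testing each pair:
(3, 4): LHS = 5, RHS = 7 → counterexample
(0, 6): LHS = 6, RHS = 6 → satisfies claim
(3, 2): LHS = √(13) ≈ 3.606, RHS = 5 → counterexample
(2, 6): LHS = 2·√(10) ≈ 6.325, RHS = 8 → counterexample

That makes 3 counterexamples.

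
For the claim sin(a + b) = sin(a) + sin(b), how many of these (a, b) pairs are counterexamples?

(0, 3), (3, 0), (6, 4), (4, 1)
Testing each pair:
(0, 3): LHS = sin(3) ≈ 0.1411, RHS = sin(3) ≈ 0.1411 → satisfies claim
(3, 0): LHS = sin(3) ≈ 0.1411, RHS = sin(3) ≈ 0.1411 → satisfies claim
(6, 4): LHS = sin(10) ≈ -0.544, RHS = sin(4) + sin(6) ≈ -1.036 → counterexample
(4, 1): LHS = sin(5) ≈ -0.9589, RHS = sin(4) + sin(1) ≈ 0.08467 → counterexample

That makes 2 counterexamples.

Answer: 2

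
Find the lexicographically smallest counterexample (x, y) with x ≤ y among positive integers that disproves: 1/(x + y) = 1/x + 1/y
Substituting (1, 1) into the claim:
LHS = 1/(1 + 1) = 1/2
RHS = 1/1 + 1/1 = 2

Since LHS ≠ RHS, this pair disproves the claim, and no lexicographically smaller pair (x ≤ y, positive integers) does.

For instance (7, 7) is also a counterexample (LHS = 1/14, RHS = 2/7), but it's lexicographically larger.

Answer: (x, y) = (1, 1)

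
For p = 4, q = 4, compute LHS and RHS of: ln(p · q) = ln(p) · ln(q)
LHS = ln(4 · 4) = ln(16) ≈ 2.773
RHS = ln(4) · ln(4) = ln(4)² ≈ 1.922

LHS ≠ RHS (they differ by about 0.8508), so the equation does not hold here.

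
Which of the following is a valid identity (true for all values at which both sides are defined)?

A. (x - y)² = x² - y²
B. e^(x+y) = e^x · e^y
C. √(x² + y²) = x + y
B

A: fails at (2, 3) — LHS = 1, RHS = -5.
B: holds — e.g. at (6, 7), both sides equal e^13 ≈ 442413.4.
C: fails at (5, 8) — LHS = √(89) ≈ 9.434, RHS = 13.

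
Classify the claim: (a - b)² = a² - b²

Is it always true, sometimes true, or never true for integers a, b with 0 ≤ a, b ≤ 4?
It holds at (a, b) = (2, 0) (both sides equal 4), but fails at (a, b) = (4, 1) (LHS = 9, RHS = 15).

Answer: Sometimes true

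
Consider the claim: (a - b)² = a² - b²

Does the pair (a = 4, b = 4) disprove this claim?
No

Substituting a = 4, b = 4:
LHS = (4 - 4)² = 0
RHS = 4² - 4² = 0

The sides agree, so this pair does not disprove the claim.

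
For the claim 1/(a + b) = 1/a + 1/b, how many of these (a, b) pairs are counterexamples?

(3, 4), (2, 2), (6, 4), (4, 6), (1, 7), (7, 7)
6

Testing each pair:
(3, 4): LHS = 1/7, RHS = 7/12 → counterexample
(2, 2): LHS = 1/4, RHS = 1 → counterexample
(6, 4): LHS = 1/10, RHS = 5/12 → counterexample
(4, 6): LHS = 1/10, RHS = 5/12 → counterexample
(1, 7): LHS = 1/8, RHS = 8/7 → counterexample
(7, 7): LHS = 1/14, RHS = 2/7 → counterexample

That makes 6 counterexamples.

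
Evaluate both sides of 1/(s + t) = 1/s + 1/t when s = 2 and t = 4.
LHS = 1/(2 + 4) = 1/6
RHS = 1/2 + 1/4 = 3/4

LHS ≠ RHS, so the equation does not hold here.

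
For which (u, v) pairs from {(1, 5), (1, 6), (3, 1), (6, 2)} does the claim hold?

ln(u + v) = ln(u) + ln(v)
Testing each pair:
(1, 5): LHS = ln(6) ≈ 1.792, RHS = ln(5) ≈ 1.609 → fails
(1, 6): LHS = ln(7) ≈ 1.946, RHS = ln(6) ≈ 1.792 → fails
(3, 1): LHS = ln(4) ≈ 1.386, RHS = ln(3) ≈ 1.099 → fails
(6, 2): LHS = ln(8) ≈ 2.079, RHS = ln(2) + ln(6) ≈ 2.485 → fails

No pair satisfies the claim.

Answer: None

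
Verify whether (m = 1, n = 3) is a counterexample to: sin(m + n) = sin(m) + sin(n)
Yes

Substituting m = 1, n = 3:
LHS = sin(1 + 3) = sin(4) ≈ -0.7568
RHS = sin(1) + sin(3) ≈ 0.9826

Since LHS ≠ RHS, this pair disproves the claim.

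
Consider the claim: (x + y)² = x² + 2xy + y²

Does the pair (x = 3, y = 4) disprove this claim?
Substituting x = 3, y = 4:
LHS = (3 + 4)² = 49
RHS = 3² + 2·3·4 + 4² = 49

The sides agree, so this pair does not disprove the claim.

Answer: No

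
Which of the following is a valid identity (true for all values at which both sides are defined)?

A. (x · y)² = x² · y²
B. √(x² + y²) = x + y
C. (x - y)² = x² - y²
A: holds — e.g. at (4, 5), both sides equal 400.
B: fails at (2, 2) — LHS = 2·√(2) ≈ 2.828, RHS = 4.
C: fails at (2, 4) — LHS = 4, RHS = -12.

Answer: A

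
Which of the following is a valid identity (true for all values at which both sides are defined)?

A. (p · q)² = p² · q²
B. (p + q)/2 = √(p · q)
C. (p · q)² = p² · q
A

A: holds — e.g. at (4, 4), both sides equal 256.
B: fails at (2, 5) — LHS = 7/2, RHS = √(10) ≈ 3.162.
C: fails at (2, 2) — LHS = 16, RHS = 8.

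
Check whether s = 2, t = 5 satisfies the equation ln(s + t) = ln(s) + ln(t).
Fails

Substituting s = 2, t = 5:

LHS = ln(2 + 5) = ln(7) ≈ 1.946
RHS = ln(2) + ln(5) ≈ 2.303

LHS ≠ RHS, so the equation does not hold at this point.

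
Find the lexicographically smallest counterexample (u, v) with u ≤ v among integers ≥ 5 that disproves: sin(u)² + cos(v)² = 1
(u, v) = (5, 6)

At (5, 5): both sides equal 1, so it holds there.

Substituting (5, 6) into the claim:
LHS = sin(5)² + cos(6)² ≈ 1.841
RHS = 1

Since LHS ≠ RHS, this pair disproves the claim, and no lexicographically smaller pair (u ≤ v, integers ≥ 5) does.

For instance (9, 11) is also a counterexample (LHS = cos(11)² + sin(9)² ≈ 0.1699, RHS = 1), but it's lexicographically larger.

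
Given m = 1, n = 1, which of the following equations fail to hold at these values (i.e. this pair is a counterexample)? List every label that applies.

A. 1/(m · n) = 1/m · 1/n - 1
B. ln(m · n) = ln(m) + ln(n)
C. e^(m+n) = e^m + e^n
Evaluating each claim at the given values:
A. LHS = 1, RHS = 0 → fails here (LHS ≠ RHS)
B. LHS = 0, RHS = 0 → holds here (LHS = RHS)
C. LHS = e^2 ≈ 7.389, RHS = 2·e ≈ 5.437 → fails here (LHS ≠ RHS)

Answer: A, C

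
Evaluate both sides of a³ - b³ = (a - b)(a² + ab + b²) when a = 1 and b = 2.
LHS = 1³ - 2³ = -7
RHS = (1 - 2)(1² + 1·2 + 2²) = -7

LHS = RHS: the two sides agree.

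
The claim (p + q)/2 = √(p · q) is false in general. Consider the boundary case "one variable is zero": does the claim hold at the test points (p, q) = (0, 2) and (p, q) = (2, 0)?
At (0, 2): LHS = 1 ≠ RHS = 0
At (2, 0): LHS = 1 ≠ RHS = 0

Answer: No, fails at both test points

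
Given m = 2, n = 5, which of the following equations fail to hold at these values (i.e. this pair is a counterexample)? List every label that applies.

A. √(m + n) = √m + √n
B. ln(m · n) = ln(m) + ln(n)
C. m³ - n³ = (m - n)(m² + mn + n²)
Evaluating each claim at the given values:
A. LHS = √(7) ≈ 2.646, RHS = √(2) + √(5) ≈ 3.65 → fails here (LHS ≠ RHS)
B. LHS = ln(10) ≈ 2.303, RHS = ln(2) + ln(5) ≈ 2.303 → holds here (LHS = RHS)
C. LHS = -117, RHS = -117 → holds here (LHS = RHS)

Answer: A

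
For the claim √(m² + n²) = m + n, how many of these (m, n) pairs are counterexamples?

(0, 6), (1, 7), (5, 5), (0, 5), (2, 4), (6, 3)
4

Testing each pair:
(0, 6): LHS = 6, RHS = 6 → satisfies claim
(1, 7): LHS = 5·√(2) ≈ 7.071, RHS = 8 → counterexample
(5, 5): LHS = 5·√(2) ≈ 7.071, RHS = 10 → counterexample
(0, 5): LHS = 5, RHS = 5 → satisfies claim
(2, 4): LHS = 2·√(5) ≈ 4.472, RHS = 6 → counterexample
(6, 3): LHS = 3·√(5) ≈ 6.708, RHS = 9 → counterexample

That makes 4 counterexamples.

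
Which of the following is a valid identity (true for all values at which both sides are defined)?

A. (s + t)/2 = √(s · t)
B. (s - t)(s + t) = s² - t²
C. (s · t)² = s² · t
B

A: fails at (4, 6) — LHS = 5, RHS = 2·√(6) ≈ 4.899.
B: holds — e.g. at (0, 1), both sides equal -1.
C: fails at (4, 4) — LHS = 256, RHS = 64.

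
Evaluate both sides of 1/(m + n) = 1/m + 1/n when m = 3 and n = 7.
LHS = 1/(3 + 7) = 1/10
RHS = 1/3 + 1/7 = 10/21

LHS ≠ RHS, so the equation does not hold here.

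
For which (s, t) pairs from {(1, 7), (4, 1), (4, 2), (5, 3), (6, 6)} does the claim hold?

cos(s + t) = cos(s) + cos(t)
None

Testing each pair:
(1, 7): LHS = cos(8) ≈ -0.1455, RHS = cos(1) + cos(7) ≈ 1.294 → fails
(4, 1): LHS = cos(5) ≈ 0.2837, RHS = cos(4) + cos(1) ≈ -0.1133 → fails
(4, 2): LHS = cos(6) ≈ 0.9602, RHS = cos(4) + cos(2) ≈ -1.07 → fails
(5, 3): LHS = cos(8) ≈ -0.1455, RHS = cos(3) + cos(5) ≈ -0.7063 → fails
(6, 6): LHS = cos(12) ≈ 0.8439, RHS = 2·cos(6) ≈ 1.92 → fails

No pair satisfies the claim.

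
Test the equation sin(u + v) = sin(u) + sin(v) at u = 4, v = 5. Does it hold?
Fails

Substituting u = 4, v = 5:

LHS = sin(4 + 5) = sin(9) ≈ 0.4121
RHS = sin(4) + sin(5) ≈ -1.716

LHS ≠ RHS, so the equation does not hold at this point.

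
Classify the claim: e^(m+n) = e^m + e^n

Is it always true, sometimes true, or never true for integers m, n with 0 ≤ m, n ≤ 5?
The claim fails for every pair in the range. For instance at (m, n) = (2, 4): LHS = e^6 ≈ 403.4, RHS = e^2 + e^4 ≈ 61.99.

Answer: Never true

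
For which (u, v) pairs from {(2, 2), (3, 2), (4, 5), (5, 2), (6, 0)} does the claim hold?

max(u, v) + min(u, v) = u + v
All pairs

Testing each pair:
(2, 2): LHS = 4, RHS = 4 → holds
(3, 2): LHS = 5, RHS = 5 → holds
(4, 5): LHS = 9, RHS = 9 → holds
(5, 2): LHS = 7, RHS = 7 → holds
(6, 0): LHS = 6, RHS = 6 → holds

Every pair satisfies the claim.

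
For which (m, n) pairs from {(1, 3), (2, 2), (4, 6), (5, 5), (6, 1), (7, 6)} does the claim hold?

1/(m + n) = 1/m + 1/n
None

Testing each pair:
(1, 3): LHS = 1/4, RHS = 4/3 → fails
(2, 2): LHS = 1/4, RHS = 1 → fails
(4, 6): LHS = 1/10, RHS = 5/12 → fails
(5, 5): LHS = 1/10, RHS = 2/5 → fails
(6, 1): LHS = 1/7, RHS = 7/6 → fails
(7, 6): LHS = 1/13, RHS = 13/42 → fails

No pair satisfies the claim.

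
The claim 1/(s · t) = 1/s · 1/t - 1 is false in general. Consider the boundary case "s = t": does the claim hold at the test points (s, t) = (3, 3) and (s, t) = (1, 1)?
No, fails at both test points

At (3, 3): LHS = 1/9 ≠ RHS = -8/9
At (1, 1): LHS = 1 ≠ RHS = 0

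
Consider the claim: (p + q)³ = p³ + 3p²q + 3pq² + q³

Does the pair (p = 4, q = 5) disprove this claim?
No

Substituting p = 4, q = 5:
LHS = (4 + 5)³ = 729
RHS = 4³ + 3·4²·5 + 3·4·5² + 5³ = 729

The sides agree, so this pair does not disprove the claim.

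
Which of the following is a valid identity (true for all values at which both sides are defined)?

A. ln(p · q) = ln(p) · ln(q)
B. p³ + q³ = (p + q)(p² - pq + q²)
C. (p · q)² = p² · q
B

A: fails at (2, 3) — LHS = ln(6) ≈ 1.792, RHS = ln(2)·ln(3) ≈ 0.7615.
B: holds — e.g. at (3, 3), both sides equal 54.
C: fails at (3, 5) — LHS = 225, RHS = 45.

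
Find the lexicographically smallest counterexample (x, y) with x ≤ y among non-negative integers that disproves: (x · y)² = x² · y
(x, y) = (1, 2)

At (1, 1): both sides equal 1, so it holds there.

Substituting (1, 2) into the claim:
LHS = (1 · 2)² = 4
RHS = 1² · 2 = 2

Since LHS ≠ RHS, this pair disproves the claim, and no lexicographically smaller pair (x ≤ y, non-negative integers) does.

For instance (1, 5) is also a counterexample (LHS = 25, RHS = 5), but it's lexicographically larger.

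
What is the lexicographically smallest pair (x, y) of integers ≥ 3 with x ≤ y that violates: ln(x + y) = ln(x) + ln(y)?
Substituting (3, 3) into the claim:
LHS = ln(3 + 3) = ln(6) ≈ 1.792
RHS = ln(3) + ln(3) = 2·ln(3) ≈ 2.197

Since LHS ≠ RHS, this pair disproves the claim, and no lexicographically smaller pair (x ≤ y, integers ≥ 3) does.

For instance (8, 9) is also a counterexample (LHS = ln(17) ≈ 2.833, RHS = ln(8) + ln(9) ≈ 4.277), but it's lexicographically larger.

Answer: (x, y) = (3, 3)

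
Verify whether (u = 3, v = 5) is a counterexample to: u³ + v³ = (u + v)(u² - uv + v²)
No

Substituting u = 3, v = 5:
LHS = 3³ + 5³ = 152
RHS = (3 + 5)(3² - 3·5 + 5²) = 152

The sides agree, so this pair does not disprove the claim.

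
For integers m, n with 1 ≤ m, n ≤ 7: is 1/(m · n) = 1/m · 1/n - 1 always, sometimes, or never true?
The claim fails for every pair in the range. For instance at (m, n) = (6, 2): LHS = 1/12, RHS = -11/12.

Answer: Never true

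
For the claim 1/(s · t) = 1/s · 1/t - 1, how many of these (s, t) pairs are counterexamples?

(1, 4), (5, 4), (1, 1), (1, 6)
4

Testing each pair:
(1, 4): LHS = 1/4, RHS = -3/4 → counterexample
(5, 4): LHS = 1/20, RHS = -19/20 → counterexample
(1, 1): LHS = 1, RHS = 0 → counterexample
(1, 6): LHS = 1/6, RHS = -5/6 → counterexample

That makes 4 counterexamples.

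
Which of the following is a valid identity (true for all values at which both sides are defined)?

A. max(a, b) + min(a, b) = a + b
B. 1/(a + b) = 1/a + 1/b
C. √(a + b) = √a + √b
A: holds — e.g. at (2, 3), both sides equal 5.
B: fails at (5, 5) — LHS = 1/10, RHS = 2/5.
C: fails at (3, 4) — LHS = √(7) ≈ 2.646, RHS = √(3) + 2 ≈ 3.732.

Answer: A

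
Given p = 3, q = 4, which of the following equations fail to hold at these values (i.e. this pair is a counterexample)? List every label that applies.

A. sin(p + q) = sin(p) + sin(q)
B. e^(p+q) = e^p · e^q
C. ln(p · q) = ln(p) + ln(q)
Evaluating each claim at the given values:
A. LHS = sin(7) ≈ 0.657, RHS = sin(4) + sin(3) ≈ -0.6157 → fails here (LHS ≠ RHS)
B. LHS = e^7 ≈ 1097, RHS = e^7 ≈ 1097 → holds here (LHS = RHS)
C. LHS = ln(12) ≈ 2.485, RHS = ln(3) + ln(4) ≈ 2.485 → holds here (LHS = RHS)

Answer: A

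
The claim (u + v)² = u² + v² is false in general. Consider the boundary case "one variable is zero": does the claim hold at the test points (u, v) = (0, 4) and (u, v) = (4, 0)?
At (0, 4): LHS = 16, RHS = 16 → equal
At (4, 0): LHS = 16, RHS = 16 → equal

So the claim does hold at both of these boundary points, even though it is not an identity.

Answer: Yes, holds at both test points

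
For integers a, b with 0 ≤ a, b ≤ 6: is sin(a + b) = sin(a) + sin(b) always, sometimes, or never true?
Sometimes true

It holds at (a, b) = (0, 0) (both sides equal 0), but fails at (a, b) = (4, 2) (LHS = sin(6) ≈ -0.2794, RHS = sin(4) + sin(2) ≈ 0.1525).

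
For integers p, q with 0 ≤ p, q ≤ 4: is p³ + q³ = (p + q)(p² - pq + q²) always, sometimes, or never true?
The identity holds for every pair in the range. For instance at (p, q) = (3, 1): both sides equal 28.

Answer: Always true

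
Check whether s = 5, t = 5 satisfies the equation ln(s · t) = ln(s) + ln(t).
Substituting s = 5, t = 5:

LHS = ln(5 · 5) = ln(25) ≈ 3.219
RHS = ln(5) + ln(5) = 2·ln(5) ≈ 3.219

LHS = RHS, so the equation holds at this point.

Answer: Holds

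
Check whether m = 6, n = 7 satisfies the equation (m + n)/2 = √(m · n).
Fails

Substituting m = 6, n = 7:

LHS = (6 + 7)/2 = 13/2
RHS = √(6 · 7) = √(42) ≈ 6.481

LHS ≠ RHS, so the equation does not hold at this point.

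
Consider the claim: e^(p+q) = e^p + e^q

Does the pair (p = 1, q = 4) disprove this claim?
Yes

Substituting p = 1, q = 4:
LHS = e^(1+4) = e^5 ≈ 148.4
RHS = e^1 + e^4 = e + e^4 ≈ 57.32

Since LHS ≠ RHS, this pair disproves the claim.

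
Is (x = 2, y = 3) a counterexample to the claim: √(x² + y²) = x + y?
Yes

Substituting x = 2, y = 3:
LHS = √(2² + 3²) = √(13) ≈ 3.606
RHS = 2 + 3 = 5

Since LHS ≠ RHS, this pair disproves the claim.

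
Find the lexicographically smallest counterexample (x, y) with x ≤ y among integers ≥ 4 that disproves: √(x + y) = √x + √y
Substituting (4, 4) into the claim:
LHS = √(4 + 4) = 2·√(2) ≈ 2.828
RHS = √4 + √4 = 4

Since LHS ≠ RHS, this pair disproves the claim, and no lexicographically smaller pair (x ≤ y, integers ≥ 4) does.

For instance (9, 10) is also a counterexample (LHS = √(19) ≈ 4.359, RHS = 3 + √(10) ≈ 6.162), but it's lexicographically larger.

Answer: (x, y) = (4, 4)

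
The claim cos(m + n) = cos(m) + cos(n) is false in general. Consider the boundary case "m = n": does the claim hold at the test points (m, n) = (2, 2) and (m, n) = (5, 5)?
At (2, 2): LHS = cos(4) ≈ -0.6536 ≠ RHS = 2·cos(2) ≈ -0.8323
At (5, 5): LHS = cos(10) ≈ -0.8391 ≠ RHS = 2·cos(5) ≈ 0.5673

Answer: No, fails at both test points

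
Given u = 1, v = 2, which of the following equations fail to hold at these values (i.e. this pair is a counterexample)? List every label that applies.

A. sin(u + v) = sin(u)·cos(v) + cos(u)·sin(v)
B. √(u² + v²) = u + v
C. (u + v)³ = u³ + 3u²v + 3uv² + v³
Evaluating each claim at the given values:
A. LHS = sin(3) ≈ 0.1411, RHS = sin(1)·cos(2) + sin(2)·cos(1) ≈ 0.1411 → holds here (LHS = RHS)
B. LHS = √(5) ≈ 2.236, RHS = 3 → fails here (LHS ≠ RHS)
C. LHS = 27, RHS = 27 → holds here (LHS = RHS)

Answer: B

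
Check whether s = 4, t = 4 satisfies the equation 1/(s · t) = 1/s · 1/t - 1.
Substituting s = 4, t = 4:

LHS = 1/(4 · 4) = 1/16
RHS = 1/4 · 1/4 - 1 = -15/16

LHS ≠ RHS, so the equation does not hold at this point.

Answer: Fails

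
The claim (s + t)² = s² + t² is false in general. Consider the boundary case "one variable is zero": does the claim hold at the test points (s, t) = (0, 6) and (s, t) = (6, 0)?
Yes, holds at both test points

At (0, 6): LHS = 36, RHS = 36 → equal
At (6, 0): LHS = 36, RHS = 36 → equal

So the claim does hold at both of these boundary points, even though it is not an identity.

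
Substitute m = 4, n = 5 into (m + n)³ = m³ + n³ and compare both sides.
LHS = (4 + 5)³ = 729
RHS = 4³ + 5³ = 189

LHS ≠ RHS, so the equation does not hold here.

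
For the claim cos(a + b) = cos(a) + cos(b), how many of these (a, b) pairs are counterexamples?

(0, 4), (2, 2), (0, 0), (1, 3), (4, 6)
5

Testing each pair:
(0, 4): LHS = cos(4) ≈ -0.6536, RHS = cos(4) + 1 ≈ 0.3464 → counterexample
(2, 2): LHS = cos(4) ≈ -0.6536, RHS = 2·cos(2) ≈ -0.8323 → counterexample
(0, 0): LHS = 1, RHS = 2 → counterexample
(1, 3): LHS = cos(4) ≈ -0.6536, RHS = cos(3) + cos(1) ≈ -0.4497 → counterexample
(4, 6): LHS = cos(10) ≈ -0.8391, RHS = cos(4) + cos(6) ≈ 0.3065 → counterexample

That makes 5 counterexamples.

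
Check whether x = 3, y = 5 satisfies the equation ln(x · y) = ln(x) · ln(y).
Substituting x = 3, y = 5:

LHS = ln(3 · 5) = ln(15) ≈ 2.708
RHS = ln(3) · ln(5) ≈ 1.768

LHS ≠ RHS, so the equation does not hold at this point.

Answer: Fails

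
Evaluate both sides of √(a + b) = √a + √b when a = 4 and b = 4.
LHS = √(4 + 4) = 2·√(2) ≈ 2.828
RHS = √4 + √4 = 4

LHS ≠ RHS (they differ by about 1.172), so the equation does not hold here.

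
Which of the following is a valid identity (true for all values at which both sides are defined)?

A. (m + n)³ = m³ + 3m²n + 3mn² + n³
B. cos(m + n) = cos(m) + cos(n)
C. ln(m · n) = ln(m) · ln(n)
A: holds — e.g. at (1, 3), both sides equal 64.
B: fails at (2, 3) — LHS = cos(5) ≈ 0.2837, RHS = cos(3) + cos(2) ≈ -1.406.
C: fails at (2, 4) — LHS = ln(8) ≈ 2.079, RHS = ln(2)·ln(4) ≈ 0.9609.

Answer: A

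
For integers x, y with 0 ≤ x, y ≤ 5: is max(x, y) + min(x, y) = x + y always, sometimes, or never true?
Always true

The identity holds for every pair in the range. For instance at (x, y) = (0, 3): both sides equal 3.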